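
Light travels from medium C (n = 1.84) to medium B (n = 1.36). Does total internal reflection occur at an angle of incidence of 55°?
θc = arcsin(n₂/n₁) = 47.66°; 55° > θc, so yes — total internal reflection.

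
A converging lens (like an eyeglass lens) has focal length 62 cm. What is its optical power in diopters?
P = 1/f = 1.613 D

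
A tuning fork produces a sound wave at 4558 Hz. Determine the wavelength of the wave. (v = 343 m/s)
λ = v/f = 0.07525 m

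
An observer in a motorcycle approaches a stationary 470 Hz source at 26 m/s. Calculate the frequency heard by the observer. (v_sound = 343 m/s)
f_obs = f·(v + v_o)/v = 505.6 Hz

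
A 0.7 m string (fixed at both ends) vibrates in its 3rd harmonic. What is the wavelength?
λₙ = 2L/n = 0.4667 m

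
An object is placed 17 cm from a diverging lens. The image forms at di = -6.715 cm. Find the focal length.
1/f = 1/do + 1/di → f = -11.1 cm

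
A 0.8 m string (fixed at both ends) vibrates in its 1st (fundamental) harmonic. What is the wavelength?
λₙ = 2L/n = 1.6 m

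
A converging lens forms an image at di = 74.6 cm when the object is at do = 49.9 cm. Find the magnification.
M = −di/do = -1.495 (inverted image)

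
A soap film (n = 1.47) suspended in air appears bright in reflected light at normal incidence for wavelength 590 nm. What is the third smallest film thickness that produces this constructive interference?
2nt = (m − ½)λ with m = 3 → t = (m − ½)λ/(2n) = 501.7 nm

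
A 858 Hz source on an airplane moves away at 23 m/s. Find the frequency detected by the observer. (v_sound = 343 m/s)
f_obs = f·v/(v + v_s) = 804.1 Hz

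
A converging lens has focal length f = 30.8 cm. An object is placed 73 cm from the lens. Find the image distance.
1/di = 1/f − 1/do → di = 53.28 cm (real image)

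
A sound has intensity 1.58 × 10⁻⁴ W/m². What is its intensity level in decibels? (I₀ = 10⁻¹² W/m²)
β = 10·log₁₀(I/I₀) = 81.99 dB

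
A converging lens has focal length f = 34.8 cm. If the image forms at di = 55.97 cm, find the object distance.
1/do = 1/f − 1/di → do = 92.01 cm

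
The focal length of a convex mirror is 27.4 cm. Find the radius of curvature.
R = 2|f| = 54.8 cm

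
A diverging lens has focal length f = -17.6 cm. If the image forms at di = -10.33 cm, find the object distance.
1/do = 1/f − 1/di → do = 25.01 cm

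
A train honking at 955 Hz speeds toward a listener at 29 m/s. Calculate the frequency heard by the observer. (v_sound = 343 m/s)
f_obs = f·v/(v − v_s) = 1043 Hz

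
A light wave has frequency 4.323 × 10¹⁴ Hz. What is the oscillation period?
T = 1/f = 2.313 × 10⁻¹⁵ s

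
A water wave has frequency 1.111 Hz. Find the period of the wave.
T = 1/f = 0.9001 s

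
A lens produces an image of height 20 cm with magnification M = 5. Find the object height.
ho = |hi|/|M| = 4 cm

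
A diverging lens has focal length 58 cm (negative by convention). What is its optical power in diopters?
P = 1/f = -1.724 D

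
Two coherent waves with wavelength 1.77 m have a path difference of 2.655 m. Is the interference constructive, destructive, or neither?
destructive — path difference = 1.5λ, an odd multiple of λ/2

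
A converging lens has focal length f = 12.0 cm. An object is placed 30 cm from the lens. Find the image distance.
1/di = 1/f − 1/do → di = 20 cm (real image)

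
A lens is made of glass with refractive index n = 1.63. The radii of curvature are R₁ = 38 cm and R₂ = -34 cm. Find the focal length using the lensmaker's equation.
1/f = (n − 1)(1/R₁ − 1/R₂) → f = 28.48 cm (converging lens)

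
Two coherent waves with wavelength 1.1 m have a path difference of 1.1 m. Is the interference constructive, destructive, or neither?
constructive — path difference = 1λ, a whole number of wavelengths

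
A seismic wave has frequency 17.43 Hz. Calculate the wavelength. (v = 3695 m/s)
λ = v/f = 212 m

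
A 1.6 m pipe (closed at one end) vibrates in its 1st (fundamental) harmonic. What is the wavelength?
λₙ = 4L/n = 6.4 m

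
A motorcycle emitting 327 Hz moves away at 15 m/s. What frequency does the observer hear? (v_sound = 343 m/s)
f_obs = f·v/(v + v_s) = 313.3 Hz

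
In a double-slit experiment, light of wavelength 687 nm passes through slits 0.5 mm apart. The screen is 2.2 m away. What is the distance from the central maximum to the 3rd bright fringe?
y = mλL/d = 9.068 mm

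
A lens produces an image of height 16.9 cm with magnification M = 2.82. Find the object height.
ho = |hi|/|M| = 5.993 cm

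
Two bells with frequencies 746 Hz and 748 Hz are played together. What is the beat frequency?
2 Hz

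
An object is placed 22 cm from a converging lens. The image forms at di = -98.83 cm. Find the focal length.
1/f = 1/do + 1/di → f = 28.3 cm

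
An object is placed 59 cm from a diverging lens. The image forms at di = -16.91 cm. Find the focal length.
1/f = 1/do + 1/di → f = -23.7 cm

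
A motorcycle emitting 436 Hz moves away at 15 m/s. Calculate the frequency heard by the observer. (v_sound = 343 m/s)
f_obs = f·v/(v + v_s) = 417.7 Hz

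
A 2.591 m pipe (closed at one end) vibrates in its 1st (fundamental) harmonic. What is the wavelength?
λₙ = 4L/n = 10.36 m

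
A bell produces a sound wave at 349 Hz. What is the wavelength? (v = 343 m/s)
λ = v/f = 0.9828 m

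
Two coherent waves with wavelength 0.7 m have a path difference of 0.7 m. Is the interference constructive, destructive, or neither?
constructive — path difference = 1λ, a whole number of wavelengths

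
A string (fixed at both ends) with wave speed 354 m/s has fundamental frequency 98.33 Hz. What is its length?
L = v/(2f₁) = 1.8 m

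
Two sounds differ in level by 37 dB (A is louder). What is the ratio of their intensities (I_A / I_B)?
I_A/I_B = 10^(Δβ/10) = 5012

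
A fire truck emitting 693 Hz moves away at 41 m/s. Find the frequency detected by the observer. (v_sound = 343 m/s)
f_obs = f·v/(v + v_s) = 619 Hz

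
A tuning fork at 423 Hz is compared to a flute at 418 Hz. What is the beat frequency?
5 Hz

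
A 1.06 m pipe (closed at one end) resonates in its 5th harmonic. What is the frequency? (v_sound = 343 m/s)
fₙ = nv/(4L) = 404.5 Hz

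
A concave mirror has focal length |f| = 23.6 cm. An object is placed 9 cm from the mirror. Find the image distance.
f = +23.6 cm (concave); 1/di = 1/f − 1/do → di = -14.55 cm (virtual image, behind mirror)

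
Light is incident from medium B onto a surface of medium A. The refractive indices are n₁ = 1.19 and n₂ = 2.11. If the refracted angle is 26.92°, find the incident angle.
sin θ₁ = (n₂/n₁)·sin θ₂ → θ₁ = 53.4°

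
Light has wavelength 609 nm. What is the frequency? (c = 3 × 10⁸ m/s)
f = c/λ = 4.926 × 10¹⁴ Hz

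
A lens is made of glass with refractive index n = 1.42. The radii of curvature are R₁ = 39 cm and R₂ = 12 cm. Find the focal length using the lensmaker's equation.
1/f = (n − 1)(1/R₁ − 1/R₂) → f = -41.27 cm (diverging lens)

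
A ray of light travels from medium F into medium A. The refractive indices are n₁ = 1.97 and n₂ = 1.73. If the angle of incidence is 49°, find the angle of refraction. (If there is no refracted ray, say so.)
sin θ₂ = (n₁/n₂)·sin θ₁ = 0.8594 → θ₂ = 59.25°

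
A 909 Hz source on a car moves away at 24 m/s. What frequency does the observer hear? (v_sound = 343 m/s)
f_obs = f·v/(v + v_s) = 849.6 Hz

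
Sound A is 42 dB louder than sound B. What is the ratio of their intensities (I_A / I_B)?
I_A/I_B = 10^(Δβ/10) = 15850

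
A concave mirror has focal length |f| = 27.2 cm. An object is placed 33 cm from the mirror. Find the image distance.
f = +27.2 cm (concave); 1/di = 1/f − 1/do → di = 154.8 cm (real image, in front of mirror)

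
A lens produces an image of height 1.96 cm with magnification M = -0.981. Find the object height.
ho = |hi|/|M| = 1.998 cm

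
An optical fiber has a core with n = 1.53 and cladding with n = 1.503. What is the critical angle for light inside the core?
θc = arcsin(n_cladding/n_core) = 79.22°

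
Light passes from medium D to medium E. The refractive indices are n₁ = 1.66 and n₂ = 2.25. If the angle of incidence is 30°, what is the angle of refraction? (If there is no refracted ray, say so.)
sin θ₂ = (n₁/n₂)·sin θ₁ = 0.3689 → θ₂ = 21.65°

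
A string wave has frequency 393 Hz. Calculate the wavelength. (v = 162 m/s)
λ = v/f = 0.4122 m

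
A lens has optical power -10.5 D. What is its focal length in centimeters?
f = 1/P = -9.524 cm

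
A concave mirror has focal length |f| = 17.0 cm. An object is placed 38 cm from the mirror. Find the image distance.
f = +17.0 cm (concave); 1/di = 1/f − 1/do → di = 30.76 cm (real image, in front of mirror)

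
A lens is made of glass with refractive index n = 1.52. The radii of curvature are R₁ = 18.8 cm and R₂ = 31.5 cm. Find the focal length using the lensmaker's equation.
1/f = (n − 1)(1/R₁ − 1/R₂) → f = 89.67 cm (converging lens)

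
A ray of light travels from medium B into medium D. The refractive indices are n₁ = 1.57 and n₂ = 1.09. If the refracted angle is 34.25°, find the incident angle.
sin θ₁ = (n₂/n₁)·sin θ₂ → θ₁ = 23°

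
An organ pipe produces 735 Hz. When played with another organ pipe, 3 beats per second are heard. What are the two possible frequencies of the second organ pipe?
f₂ = 735 ± 3 Hz → 738 Hz or 732 Hz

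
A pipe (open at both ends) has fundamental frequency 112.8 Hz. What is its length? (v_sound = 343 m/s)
L = v/(2f₁) = 1.52 m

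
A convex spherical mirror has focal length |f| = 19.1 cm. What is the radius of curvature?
R = 2|f| = 38.2 cm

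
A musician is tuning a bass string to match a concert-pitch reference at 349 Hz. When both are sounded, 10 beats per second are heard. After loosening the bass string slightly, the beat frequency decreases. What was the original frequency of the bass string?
359 Hz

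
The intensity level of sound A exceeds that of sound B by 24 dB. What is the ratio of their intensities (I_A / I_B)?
I_A/I_B = 10^(Δβ/10) = 251.2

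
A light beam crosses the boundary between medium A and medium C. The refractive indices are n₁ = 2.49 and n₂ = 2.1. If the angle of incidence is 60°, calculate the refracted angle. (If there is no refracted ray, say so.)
sin θ₂ = (n₁/n₂)·sin θ₁ = 1.027 > 1, so there is no refracted ray — the light undergoes total internal reflection.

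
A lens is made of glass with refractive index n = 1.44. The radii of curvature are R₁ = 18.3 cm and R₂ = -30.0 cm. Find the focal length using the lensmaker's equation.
1/f = (n − 1)(1/R₁ − 1/R₂) → f = 25.83 cm (converging lens)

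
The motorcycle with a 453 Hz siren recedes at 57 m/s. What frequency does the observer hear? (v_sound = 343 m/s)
f_obs = f·v/(v + v_s) = 388.4 Hz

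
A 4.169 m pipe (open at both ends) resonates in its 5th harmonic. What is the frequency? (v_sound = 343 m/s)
fₙ = nv/(2L) = 205.7 Hz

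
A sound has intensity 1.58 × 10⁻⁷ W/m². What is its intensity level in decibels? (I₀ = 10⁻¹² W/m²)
β = 10·log₁₀(I/I₀) = 51.99 dB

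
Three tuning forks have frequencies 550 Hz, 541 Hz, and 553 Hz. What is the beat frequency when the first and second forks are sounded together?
9 Hz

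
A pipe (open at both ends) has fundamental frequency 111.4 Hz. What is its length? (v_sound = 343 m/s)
L = v/(2f₁) = 1.539 m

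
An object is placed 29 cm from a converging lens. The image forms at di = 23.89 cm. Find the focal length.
1/f = 1/do + 1/di → f = 13.1 cm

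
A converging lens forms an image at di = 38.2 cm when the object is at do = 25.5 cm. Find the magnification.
M = −di/do = -1.498 (inverted image)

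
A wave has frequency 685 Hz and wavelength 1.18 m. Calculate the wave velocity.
v = fλ = 808.3 m/s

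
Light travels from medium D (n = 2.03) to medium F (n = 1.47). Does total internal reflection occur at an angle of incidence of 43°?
θc = arcsin(n₂/n₁) = 46.4°; 43° < θc, so no — the ray refracts.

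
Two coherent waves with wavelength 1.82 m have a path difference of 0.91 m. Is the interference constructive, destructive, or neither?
destructive — path difference = 0.5λ, an odd multiple of λ/2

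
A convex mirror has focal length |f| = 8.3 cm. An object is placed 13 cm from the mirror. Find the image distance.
f = −8.3 cm (convex); 1/di = 1/f − 1/do → di = -5.066 cm (virtual image, behind mirror)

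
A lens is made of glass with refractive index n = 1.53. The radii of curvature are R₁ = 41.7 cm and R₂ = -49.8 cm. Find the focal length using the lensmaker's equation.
1/f = (n − 1)(1/R₁ − 1/R₂) → f = 42.82 cm (converging lens)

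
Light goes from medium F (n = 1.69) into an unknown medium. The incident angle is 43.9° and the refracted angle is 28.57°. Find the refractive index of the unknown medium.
n₂ = n₁·sin θ₁ / sin θ₂ = 2.45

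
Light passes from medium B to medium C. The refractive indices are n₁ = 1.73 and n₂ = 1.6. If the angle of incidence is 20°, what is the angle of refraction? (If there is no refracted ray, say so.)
sin θ₂ = (n₁/n₂)·sin θ₁ = 0.3698 → θ₂ = 21.7°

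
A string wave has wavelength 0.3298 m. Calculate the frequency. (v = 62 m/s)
f = v/λ = 188 Hz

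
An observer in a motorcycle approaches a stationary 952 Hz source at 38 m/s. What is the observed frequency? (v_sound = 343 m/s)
f_obs = f·(v + v_o)/v = 1057 Hz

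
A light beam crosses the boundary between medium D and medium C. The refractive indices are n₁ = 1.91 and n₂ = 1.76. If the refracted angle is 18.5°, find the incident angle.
sin θ₁ = (n₂/n₁)·sin θ₂ → θ₁ = 17°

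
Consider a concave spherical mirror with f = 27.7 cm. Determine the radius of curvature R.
R = 2|f| = 55.4 cm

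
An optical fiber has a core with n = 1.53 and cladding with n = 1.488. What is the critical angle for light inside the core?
θc = arcsin(n_cladding/n_core) = 76.54°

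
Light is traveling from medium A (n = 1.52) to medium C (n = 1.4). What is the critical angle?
θc = arcsin(n₂/n₁) = 67.08°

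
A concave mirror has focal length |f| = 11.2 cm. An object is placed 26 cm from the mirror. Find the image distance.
f = +11.2 cm (concave); 1/di = 1/f − 1/do → di = 19.68 cm (real image, in front of mirror)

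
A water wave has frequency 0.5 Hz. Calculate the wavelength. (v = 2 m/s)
λ = v/f = 4 m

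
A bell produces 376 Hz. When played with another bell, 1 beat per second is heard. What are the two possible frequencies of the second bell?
f₂ = 376 ± 1 Hz → 377 Hz or 375 Hz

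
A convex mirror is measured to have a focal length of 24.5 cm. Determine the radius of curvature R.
R = 2|f| = 49 cm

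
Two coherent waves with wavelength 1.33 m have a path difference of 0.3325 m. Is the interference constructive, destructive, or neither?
neither (partial) — path difference = 0.25λ, neither a whole number of wavelengths nor an odd multiple of λ/2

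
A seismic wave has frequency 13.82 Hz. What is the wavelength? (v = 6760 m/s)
λ = v/f = 489.1 m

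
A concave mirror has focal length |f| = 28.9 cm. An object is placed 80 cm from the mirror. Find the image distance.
f = +28.9 cm (concave); 1/di = 1/f − 1/do → di = 45.24 cm (real image, in front of mirror)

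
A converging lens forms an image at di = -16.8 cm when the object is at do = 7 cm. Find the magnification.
M = −di/do = 2.4 (upright image)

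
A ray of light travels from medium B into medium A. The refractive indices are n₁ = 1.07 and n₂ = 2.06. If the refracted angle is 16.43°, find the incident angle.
sin θ₁ = (n₂/n₁)·sin θ₂ → θ₁ = 32.99°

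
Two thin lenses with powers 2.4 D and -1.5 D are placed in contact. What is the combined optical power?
P_total = P₁ + P₂ = 0.9 D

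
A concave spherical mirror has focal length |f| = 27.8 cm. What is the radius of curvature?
R = 2|f| = 55.6 cm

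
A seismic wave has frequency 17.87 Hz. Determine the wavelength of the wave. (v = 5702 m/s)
λ = v/f = 319.1 m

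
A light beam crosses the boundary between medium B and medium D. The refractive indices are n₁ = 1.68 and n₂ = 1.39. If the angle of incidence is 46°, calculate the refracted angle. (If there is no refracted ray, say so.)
sin θ₂ = (n₁/n₂)·sin θ₁ = 0.8694 → θ₂ = 60.39°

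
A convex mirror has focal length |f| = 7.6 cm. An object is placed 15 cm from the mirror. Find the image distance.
f = −7.6 cm (convex); 1/di = 1/f − 1/do → di = -5.044 cm (virtual image, behind mirror)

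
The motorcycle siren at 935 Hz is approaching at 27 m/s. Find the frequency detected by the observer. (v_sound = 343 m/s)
f_obs = f·v/(v − v_s) = 1015 Hz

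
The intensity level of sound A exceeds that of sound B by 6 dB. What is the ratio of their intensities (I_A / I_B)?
I_A/I_B = 10^(Δβ/10) = 3.981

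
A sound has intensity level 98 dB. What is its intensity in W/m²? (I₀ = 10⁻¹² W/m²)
I = I₀·10^(β/10) = 6.31 × 10⁻³ W/m²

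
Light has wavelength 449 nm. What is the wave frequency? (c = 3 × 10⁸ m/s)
f = c/λ = 6.682 × 10¹⁴ Hz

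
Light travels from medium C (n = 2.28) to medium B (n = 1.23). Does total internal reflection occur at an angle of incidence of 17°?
θc = arcsin(n₂/n₁) = 32.65°; 17° < θc, so no — the ray refracts.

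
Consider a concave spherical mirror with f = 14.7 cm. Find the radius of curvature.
R = 2|f| = 29.4 cm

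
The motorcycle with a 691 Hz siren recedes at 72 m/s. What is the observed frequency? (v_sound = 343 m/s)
f_obs = f·v/(v + v_s) = 571.1 Hz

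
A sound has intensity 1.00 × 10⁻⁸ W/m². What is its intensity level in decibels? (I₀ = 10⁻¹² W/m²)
β = 10·log₁₀(I/I₀) = 40 dB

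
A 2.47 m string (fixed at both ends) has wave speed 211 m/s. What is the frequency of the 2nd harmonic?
fₙ = nv/(2L) = 85.43 Hz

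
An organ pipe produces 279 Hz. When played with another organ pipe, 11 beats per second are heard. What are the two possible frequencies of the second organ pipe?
f₂ = 279 ± 11 Hz → 290 Hz or 268 Hz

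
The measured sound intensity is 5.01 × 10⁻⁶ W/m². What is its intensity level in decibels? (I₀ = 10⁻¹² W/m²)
β = 10·log₁₀(I/I₀) = 67 dB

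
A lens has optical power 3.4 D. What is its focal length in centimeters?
f = 1/P = 29.41 cm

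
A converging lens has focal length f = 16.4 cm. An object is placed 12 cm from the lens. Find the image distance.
1/di = 1/f − 1/do → di = -44.73 cm (virtual image)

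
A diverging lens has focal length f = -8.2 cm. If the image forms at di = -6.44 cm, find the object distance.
1/do = 1/f − 1/di → do = 30 cm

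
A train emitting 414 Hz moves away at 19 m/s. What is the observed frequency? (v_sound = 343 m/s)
f_obs = f·v/(v + v_s) = 392.3 Hz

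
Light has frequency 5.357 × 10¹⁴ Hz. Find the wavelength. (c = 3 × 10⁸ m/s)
λ = c/f = 560 nm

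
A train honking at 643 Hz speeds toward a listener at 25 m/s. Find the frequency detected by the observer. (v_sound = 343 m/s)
f_obs = f·v/(v − v_s) = 693.6 Hz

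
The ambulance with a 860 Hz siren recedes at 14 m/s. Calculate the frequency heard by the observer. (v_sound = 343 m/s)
f_obs = f·v/(v + v_s) = 826.3 Hz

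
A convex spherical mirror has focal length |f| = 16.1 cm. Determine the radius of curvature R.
R = 2|f| = 32.2 cm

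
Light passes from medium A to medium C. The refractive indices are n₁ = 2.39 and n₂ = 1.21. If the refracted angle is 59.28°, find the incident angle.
sin θ₁ = (n₂/n₁)·sin θ₂ → θ₁ = 25.8°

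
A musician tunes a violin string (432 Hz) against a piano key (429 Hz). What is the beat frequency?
3 Hz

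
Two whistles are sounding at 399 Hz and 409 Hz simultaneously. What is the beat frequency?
10 Hz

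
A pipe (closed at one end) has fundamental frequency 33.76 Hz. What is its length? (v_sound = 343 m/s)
L = v/(4f₁) = 2.54 m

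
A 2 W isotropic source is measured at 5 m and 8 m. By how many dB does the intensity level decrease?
Δβ = 20·log₁₀(r₂/r₁) = 4.082 dB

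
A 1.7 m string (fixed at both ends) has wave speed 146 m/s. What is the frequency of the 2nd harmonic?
fₙ = nv/(2L) = 85.88 Hz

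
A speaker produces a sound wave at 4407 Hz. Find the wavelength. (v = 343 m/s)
λ = v/f = 0.07783 m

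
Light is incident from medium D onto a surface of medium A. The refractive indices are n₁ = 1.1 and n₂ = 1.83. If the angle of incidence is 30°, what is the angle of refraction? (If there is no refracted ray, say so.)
sin θ₂ = (n₁/n₂)·sin θ₁ = 0.3005 → θ₂ = 17.49°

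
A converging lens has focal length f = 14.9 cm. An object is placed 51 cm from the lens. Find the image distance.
1/di = 1/f − 1/do → di = 21.05 cm (real image)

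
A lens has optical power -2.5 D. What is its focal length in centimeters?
f = 1/P = -40 cm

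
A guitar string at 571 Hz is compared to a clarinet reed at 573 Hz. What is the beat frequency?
2 Hz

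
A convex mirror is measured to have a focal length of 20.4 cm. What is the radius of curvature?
R = 2|f| = 40.8 cm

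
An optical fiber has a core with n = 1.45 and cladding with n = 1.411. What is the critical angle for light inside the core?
θc = arcsin(n_cladding/n_core) = 76.68°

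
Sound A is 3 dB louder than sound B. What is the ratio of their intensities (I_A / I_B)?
I_A/I_B = 10^(Δβ/10) = 1.995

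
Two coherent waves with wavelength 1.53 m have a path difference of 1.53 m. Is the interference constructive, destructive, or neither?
constructive — path difference = 1λ, a whole number of wavelengths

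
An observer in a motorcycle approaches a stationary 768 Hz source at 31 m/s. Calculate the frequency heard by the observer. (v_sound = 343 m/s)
f_obs = f·(v + v_o)/v = 837.4 Hz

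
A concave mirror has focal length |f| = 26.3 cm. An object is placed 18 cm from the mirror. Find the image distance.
f = +26.3 cm (concave); 1/di = 1/f − 1/do → di = -57.04 cm (virtual image, behind mirror)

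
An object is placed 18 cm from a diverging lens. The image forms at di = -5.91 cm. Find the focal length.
1/f = 1/do + 1/di → f = -8.799 cm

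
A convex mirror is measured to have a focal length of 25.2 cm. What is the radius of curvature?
R = 2|f| = 50.4 cm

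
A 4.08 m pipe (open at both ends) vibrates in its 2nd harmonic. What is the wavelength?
λₙ = 2L/n = 4.08 m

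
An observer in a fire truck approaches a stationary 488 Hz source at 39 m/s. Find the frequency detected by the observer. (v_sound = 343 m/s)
f_obs = f·(v + v_o)/v = 543.5 Hz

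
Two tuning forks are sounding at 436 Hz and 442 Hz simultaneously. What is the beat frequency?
6 Hz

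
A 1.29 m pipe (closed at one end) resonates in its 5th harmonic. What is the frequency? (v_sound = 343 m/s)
fₙ = nv/(4L) = 332.4 Hz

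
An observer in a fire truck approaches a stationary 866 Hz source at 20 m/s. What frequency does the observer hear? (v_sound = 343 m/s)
f_obs = f·(v + v_o)/v = 916.5 Hz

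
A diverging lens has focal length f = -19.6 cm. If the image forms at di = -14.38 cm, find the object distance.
1/do = 1/f − 1/di → do = 53.99 cm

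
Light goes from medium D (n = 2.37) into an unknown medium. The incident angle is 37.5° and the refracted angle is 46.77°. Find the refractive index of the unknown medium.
n₂ = n₁·sin θ₁ / sin θ₂ = 1.98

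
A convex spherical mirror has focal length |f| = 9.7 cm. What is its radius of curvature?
R = 2|f| = 19.4 cm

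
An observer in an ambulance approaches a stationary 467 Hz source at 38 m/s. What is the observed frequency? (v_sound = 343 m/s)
f_obs = f·(v + v_o)/v = 518.7 Hz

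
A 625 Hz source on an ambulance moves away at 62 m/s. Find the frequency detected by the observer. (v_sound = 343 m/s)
f_obs = f·v/(v + v_s) = 529.3 Hz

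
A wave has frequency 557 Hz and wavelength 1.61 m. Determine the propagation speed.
v = fλ = 896.8 m/s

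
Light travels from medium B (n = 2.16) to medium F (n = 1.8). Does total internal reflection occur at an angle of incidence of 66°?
θc = arcsin(n₂/n₁) = 56.44°; 66° > θc, so yes — total internal reflection.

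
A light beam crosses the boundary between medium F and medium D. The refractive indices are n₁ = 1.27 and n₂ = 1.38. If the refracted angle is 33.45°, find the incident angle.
sin θ₁ = (n₂/n₁)·sin θ₂ → θ₁ = 36.79°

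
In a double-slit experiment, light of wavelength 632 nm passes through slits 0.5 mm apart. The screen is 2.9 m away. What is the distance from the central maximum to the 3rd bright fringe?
y = mλL/d = 11 mm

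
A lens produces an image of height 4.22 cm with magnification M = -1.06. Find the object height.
ho = |hi|/|M| = 3.981 cm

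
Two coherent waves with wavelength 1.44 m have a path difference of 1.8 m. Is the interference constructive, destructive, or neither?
neither (partial) — path difference = 1.25λ, neither a whole number of wavelengths nor an odd multiple of λ/2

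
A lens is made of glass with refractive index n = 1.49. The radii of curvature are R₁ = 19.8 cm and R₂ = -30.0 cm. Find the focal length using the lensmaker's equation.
1/f = (n − 1)(1/R₁ − 1/R₂) → f = 24.34 cm (converging lens)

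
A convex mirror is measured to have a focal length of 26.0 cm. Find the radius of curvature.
R = 2|f| = 52 cm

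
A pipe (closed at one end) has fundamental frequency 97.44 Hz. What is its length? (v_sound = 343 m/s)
L = v/(4f₁) = 0.88 m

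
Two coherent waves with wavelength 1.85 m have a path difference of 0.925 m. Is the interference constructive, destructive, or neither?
destructive — path difference = 0.5λ, an odd multiple of λ/2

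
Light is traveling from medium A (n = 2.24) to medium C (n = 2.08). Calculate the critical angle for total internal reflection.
θc = arcsin(n₂/n₁) = 68.21°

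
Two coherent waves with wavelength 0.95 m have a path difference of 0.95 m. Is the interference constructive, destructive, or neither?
constructive — path difference = 1λ, a whole number of wavelengths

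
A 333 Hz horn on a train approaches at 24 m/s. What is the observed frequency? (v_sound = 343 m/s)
f_obs = f·v/(v − v_s) = 358.1 Hz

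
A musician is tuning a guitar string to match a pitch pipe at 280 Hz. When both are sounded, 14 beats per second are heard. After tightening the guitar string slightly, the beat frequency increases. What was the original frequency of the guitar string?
294 Hz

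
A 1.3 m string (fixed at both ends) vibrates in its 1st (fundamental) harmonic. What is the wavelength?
λₙ = 2L/n = 2.6 m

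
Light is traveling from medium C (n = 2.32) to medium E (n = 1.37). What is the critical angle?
θc = arcsin(n₂/n₁) = 36.19°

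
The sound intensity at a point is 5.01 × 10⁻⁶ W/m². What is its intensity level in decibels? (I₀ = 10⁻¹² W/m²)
β = 10·log₁₀(I/I₀) = 67 dB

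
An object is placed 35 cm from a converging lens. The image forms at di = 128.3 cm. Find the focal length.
1/f = 1/do + 1/di → f = 27.5 cm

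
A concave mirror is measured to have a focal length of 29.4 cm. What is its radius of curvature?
R = 2|f| = 58.8 cm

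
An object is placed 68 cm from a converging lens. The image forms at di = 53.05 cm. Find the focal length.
1/f = 1/do + 1/di → f = 29.8 cm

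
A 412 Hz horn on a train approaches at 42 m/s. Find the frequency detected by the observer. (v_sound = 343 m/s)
f_obs = f·v/(v − v_s) = 469.5 Hz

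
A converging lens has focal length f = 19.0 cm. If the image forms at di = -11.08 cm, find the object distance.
1/do = 1/f − 1/di → do = 6.999 cm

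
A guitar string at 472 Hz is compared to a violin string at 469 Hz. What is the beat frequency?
3 Hz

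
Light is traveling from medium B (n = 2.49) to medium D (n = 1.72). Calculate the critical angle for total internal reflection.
θc = arcsin(n₂/n₁) = 43.69°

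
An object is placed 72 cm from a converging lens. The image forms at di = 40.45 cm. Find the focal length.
1/f = 1/do + 1/di → f = 25.9 cm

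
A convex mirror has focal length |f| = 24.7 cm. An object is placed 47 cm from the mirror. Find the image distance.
f = −24.7 cm (convex); 1/di = 1/f − 1/do → di = -16.19 cm (virtual image, behind mirror)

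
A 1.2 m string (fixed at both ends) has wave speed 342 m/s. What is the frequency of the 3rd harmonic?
fₙ = nv/(2L) = 427.5 Hz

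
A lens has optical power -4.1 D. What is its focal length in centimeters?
f = 1/P = -24.39 cm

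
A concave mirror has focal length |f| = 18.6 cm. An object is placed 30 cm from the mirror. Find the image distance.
f = +18.6 cm (concave); 1/di = 1/f − 1/do → di = 48.95 cm (real image, in front of mirror)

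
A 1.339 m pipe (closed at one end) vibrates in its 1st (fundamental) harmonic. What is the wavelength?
λₙ = 4L/n = 5.356 m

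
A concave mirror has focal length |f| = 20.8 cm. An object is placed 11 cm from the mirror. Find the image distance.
f = +20.8 cm (concave); 1/di = 1/f − 1/do → di = -23.35 cm (virtual image, behind mirror)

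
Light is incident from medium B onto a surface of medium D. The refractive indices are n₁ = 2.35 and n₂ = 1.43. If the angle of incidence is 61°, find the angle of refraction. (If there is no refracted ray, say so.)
sin θ₂ = (n₁/n₂)·sin θ₁ = 1.437 > 1, so there is no refracted ray — the light undergoes total internal reflection.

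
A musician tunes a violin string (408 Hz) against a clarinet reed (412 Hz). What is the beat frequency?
4 Hz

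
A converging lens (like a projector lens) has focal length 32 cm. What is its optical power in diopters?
P = 1/f = 3.125 D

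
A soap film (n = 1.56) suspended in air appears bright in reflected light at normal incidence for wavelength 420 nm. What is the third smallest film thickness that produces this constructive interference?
2nt = (m − ½)λ with m = 3 → t = (m − ½)λ/(2n) = 336.5 nm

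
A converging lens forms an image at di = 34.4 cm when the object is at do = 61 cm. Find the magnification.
M = −di/do = -0.5639 (inverted image)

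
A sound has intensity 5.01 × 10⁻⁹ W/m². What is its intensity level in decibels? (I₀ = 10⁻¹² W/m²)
β = 10·log₁₀(I/I₀) = 37 dB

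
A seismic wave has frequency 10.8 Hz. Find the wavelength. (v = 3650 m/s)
λ = v/f = 338 m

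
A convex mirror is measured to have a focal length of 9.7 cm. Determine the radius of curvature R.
R = 2|f| = 19.4 cm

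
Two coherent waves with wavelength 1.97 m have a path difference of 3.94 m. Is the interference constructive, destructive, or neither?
constructive — path difference = 2λ, a whole number of wavelengths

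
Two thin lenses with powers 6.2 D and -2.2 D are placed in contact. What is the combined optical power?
P_total = P₁ + P₂ = 4.0 D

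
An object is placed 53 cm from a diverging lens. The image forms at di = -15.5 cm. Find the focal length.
1/f = 1/do + 1/di → f = -21.91 cm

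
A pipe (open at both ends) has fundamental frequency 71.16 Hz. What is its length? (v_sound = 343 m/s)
L = v/(2f₁) = 2.41 m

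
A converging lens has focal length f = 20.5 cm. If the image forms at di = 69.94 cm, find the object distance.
1/do = 1/f − 1/di → do = 29 cm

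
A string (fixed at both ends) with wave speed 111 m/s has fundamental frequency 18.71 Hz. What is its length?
L = v/(2f₁) = 2.966 m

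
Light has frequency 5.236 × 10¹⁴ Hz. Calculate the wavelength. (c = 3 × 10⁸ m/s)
λ = c/f = 573 nm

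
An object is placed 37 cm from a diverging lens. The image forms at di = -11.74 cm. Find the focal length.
1/f = 1/do + 1/di → f = -17.2 cm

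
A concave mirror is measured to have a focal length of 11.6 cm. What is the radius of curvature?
R = 2|f| = 23.2 cm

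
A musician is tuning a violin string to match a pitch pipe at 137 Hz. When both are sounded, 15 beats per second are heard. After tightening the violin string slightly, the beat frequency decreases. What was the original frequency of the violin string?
122 Hz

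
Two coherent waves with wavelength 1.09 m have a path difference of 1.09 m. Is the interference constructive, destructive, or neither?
constructive — path difference = 1λ, a whole number of wavelengths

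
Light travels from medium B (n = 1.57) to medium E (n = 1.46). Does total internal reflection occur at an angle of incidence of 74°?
θc = arcsin(n₂/n₁) = 68.42°; 74° > θc, so yes — total internal reflection.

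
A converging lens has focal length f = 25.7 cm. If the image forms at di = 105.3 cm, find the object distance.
1/do = 1/f − 1/di → do = 34 cm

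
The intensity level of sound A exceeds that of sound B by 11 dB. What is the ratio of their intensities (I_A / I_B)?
I_A/I_B = 10^(Δβ/10) = 12.59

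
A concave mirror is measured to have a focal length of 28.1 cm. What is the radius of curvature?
R = 2|f| = 56.2 cm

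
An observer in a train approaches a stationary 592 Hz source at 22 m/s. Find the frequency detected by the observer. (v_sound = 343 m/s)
f_obs = f·(v + v_o)/v = 630 Hz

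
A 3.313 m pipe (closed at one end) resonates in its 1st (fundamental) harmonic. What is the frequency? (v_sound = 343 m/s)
fₙ = nv/(4L) = 25.88 Hz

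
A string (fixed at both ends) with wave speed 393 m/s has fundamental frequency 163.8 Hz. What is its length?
L = v/(2f₁) = 1.2 m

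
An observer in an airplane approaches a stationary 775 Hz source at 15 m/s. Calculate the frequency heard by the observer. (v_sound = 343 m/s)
f_obs = f·(v + v_o)/v = 808.9 Hz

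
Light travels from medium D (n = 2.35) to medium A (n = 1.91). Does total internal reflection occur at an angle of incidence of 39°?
θc = arcsin(n₂/n₁) = 54.37°; 39° < θc, so no — the ray refracts.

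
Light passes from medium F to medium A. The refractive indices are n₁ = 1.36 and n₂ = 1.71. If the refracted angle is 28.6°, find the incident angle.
sin θ₁ = (n₂/n₁)·sin θ₂ → θ₁ = 37°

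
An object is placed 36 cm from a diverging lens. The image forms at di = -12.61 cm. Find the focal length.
1/f = 1/do + 1/di → f = -19.41 cm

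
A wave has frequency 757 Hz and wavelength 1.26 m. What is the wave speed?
v = fλ = 953.8 m/s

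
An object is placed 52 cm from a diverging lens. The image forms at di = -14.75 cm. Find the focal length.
1/f = 1/do + 1/di → f = -20.59 cm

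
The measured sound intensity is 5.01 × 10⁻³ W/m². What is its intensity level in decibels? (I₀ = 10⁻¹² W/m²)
β = 10·log₁₀(I/I₀) = 97 dB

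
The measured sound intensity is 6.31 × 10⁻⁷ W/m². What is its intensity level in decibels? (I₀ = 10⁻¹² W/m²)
β = 10·log₁₀(I/I₀) = 58 dB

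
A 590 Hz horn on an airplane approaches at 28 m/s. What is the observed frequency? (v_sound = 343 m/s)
f_obs = f·v/(v − v_s) = 642.4 Hz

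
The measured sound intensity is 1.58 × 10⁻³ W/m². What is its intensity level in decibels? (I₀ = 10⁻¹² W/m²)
β = 10·log₁₀(I/I₀) = 91.99 dB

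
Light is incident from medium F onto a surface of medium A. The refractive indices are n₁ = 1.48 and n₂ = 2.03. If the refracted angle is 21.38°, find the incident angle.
sin θ₁ = (n₂/n₁)·sin θ₂ → θ₁ = 30°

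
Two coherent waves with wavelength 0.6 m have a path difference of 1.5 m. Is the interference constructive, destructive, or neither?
destructive — path difference = 2.5λ, an odd multiple of λ/2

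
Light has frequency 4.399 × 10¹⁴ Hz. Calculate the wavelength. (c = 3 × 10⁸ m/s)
λ = c/f = 682 nm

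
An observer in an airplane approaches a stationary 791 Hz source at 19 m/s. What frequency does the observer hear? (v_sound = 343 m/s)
f_obs = f·(v + v_o)/v = 834.8 Hz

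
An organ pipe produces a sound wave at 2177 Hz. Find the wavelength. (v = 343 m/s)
λ = v/f = 0.1576 m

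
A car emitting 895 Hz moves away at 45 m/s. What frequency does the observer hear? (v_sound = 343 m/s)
f_obs = f·v/(v + v_s) = 791.2 Hz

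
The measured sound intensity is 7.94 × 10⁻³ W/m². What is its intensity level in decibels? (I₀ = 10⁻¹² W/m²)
β = 10·log₁₀(I/I₀) = 99 dB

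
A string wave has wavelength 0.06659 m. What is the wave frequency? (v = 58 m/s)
f = v/λ = 871 Hz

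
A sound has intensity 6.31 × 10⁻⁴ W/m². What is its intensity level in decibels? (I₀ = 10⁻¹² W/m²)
β = 10·log₁₀(I/I₀) = 88 dB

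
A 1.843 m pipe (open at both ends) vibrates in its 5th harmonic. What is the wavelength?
λₙ = 2L/n = 0.7372 m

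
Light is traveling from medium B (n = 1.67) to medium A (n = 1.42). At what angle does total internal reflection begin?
θc = arcsin(n₂/n₁) = 58.24°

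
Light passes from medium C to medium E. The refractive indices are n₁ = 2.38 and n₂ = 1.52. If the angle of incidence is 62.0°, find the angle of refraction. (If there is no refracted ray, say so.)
sin θ₂ = (n₁/n₂)·sin θ₁ = 1.383 > 1, so there is no refracted ray — the light undergoes total internal reflection.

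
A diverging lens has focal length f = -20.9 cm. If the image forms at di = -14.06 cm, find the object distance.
1/do = 1/f − 1/di → do = 42.96 cm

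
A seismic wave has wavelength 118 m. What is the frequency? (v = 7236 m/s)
f = v/λ = 61.32 Hz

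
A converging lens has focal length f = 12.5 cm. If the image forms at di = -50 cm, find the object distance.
1/do = 1/f − 1/di → do = 10 cm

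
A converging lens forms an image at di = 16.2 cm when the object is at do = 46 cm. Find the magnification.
M = −di/do = -0.3522 (inverted image)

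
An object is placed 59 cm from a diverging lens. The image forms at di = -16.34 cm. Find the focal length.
1/f = 1/do + 1/di → f = -22.6 cm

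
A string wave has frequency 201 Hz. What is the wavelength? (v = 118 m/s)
λ = v/f = 0.5871 m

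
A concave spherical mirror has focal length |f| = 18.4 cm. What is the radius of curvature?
R = 2|f| = 36.8 cm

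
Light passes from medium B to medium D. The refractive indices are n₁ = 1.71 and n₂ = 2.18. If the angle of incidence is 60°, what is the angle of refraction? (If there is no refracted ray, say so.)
sin θ₂ = (n₁/n₂)·sin θ₁ = 0.6793 → θ₂ = 42.79°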